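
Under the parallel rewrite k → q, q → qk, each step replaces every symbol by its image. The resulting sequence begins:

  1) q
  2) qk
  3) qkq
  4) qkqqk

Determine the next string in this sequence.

Rewriting each symbol of qkqqk: q→qk, k→q, q→qk, q→qk, k→q, which concatenates to qk q qk qk q.

qkqqkqkq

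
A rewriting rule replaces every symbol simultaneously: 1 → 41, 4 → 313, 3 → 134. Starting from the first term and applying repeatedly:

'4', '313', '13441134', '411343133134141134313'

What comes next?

3134141134313134411341344113431341313414113431313441134

Applying the rule to each of the 21 symbols of 411343133134141134313 gives the pieces 313 41 41 134 313 134 41 134 134 41 134 313 41 313 41 41 134 313 134 41 134, which concatenate to the answer.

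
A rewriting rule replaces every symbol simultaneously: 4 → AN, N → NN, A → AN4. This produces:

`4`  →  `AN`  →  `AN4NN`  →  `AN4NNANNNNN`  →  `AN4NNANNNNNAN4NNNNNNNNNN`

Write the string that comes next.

Rewriting the 24 symbols of AN4NNANNNNNAN4NNNNNNNNNN one by one yields AN4 NN AN NN NN AN4 NN NN NN NN NN AN4 NN AN NN NN NN NN NN NN NN NN NN NN; concatenated:

AN4NNANNNNNAN4NNNNNNNNNNAN4NNANNNNNNNNNNNNNNNNNNNNN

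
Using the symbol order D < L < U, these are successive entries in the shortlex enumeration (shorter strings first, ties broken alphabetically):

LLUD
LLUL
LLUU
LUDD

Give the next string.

The successor of LUDD increments the rightmost position that isn't already U and resets every position after it to D.

LUDL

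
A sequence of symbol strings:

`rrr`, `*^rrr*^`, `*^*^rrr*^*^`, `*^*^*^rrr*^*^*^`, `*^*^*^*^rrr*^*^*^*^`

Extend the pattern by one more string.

*^*^*^*^*^rrr*^*^*^*^*^

Every step adds *^ to the front and *^ to the end of the previous string.
One more step from *^*^*^*^rrr*^*^*^*^ gives the answer.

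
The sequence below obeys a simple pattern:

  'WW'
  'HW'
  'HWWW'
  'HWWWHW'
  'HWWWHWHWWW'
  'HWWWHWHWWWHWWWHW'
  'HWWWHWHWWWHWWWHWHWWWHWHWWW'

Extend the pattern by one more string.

This is a Fibonacci-style word recurrence s(k) = s(k−1)·s(k−2): e.g. HW·WW = HWWW.
The next term joins HWWWHWHWWWHWWWHWHWWWHWHWWW and HWWWHWHWWWHWWWHW.

HWWWHWHWWWHWWWHWHWWWHWHWWWHWWWHWHWWWHWWWHW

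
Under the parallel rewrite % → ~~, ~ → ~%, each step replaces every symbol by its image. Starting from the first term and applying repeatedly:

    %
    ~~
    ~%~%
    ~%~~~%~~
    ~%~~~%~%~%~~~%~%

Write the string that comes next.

Rewriting the 16 symbols of ~%~~~%~%~%~~~%~% one by one yields ~% ~~ ~% ~% ~% ~~ ~% ~~ ~% ~~ ~% ~% ~% ~~ ~% ~~; concatenated:

~%~~~%~%~%~~~%~~~%~~~%~%~%~~~%~~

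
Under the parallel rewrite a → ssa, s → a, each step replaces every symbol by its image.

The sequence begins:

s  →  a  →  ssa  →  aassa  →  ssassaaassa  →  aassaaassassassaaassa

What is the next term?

Applying the rule to each of the 21 symbols of aassaaassassassaaassa gives the pieces ssa ssa a a ssa ssa ssa a a ssa a a ssa a a ssa ssa ssa a a ssa, which concatenate to the answer.

ssassaaassassassaaassaaassaaassassassaaassa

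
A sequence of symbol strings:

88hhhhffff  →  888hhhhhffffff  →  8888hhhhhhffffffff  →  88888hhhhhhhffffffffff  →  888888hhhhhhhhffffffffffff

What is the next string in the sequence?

8888888hhhhhhhhhffffffffffffff

Term n consists of n 8's, followed by n+2 h's, followed by 2n f's, where the shown terms are n = 2, 3, 4, 5, 6.
For the next term, n = 7, so the run lengths are 7, 9, 14.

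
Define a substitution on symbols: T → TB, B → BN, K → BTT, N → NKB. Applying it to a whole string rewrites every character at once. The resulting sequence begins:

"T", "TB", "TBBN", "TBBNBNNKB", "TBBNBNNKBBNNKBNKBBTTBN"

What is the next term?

Rewriting the 22 symbols of TBBNBNNKBBNNKBNKBBTTBN one by one yields TB BN BN NKB BN NKB NKB BTT BN BN NKB NKB BTT BN NKB BTT BN BN TB TB BN NKB; concatenated:

TBBNBNNKBBNNKBNKBBTTBNBNNKBNKBBTTBNNKBBTTBNBNTBTBBNNKB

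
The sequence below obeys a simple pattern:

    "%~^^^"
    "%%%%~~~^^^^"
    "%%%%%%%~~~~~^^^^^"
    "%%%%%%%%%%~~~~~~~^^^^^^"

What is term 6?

%%%%%%%%%%%%%%%%~~~~~~~~~~~^^^^^^^^

The n-th term is 3n-2 %'s then 2n-1 ~'s then n+2 ^'s (n = 1, 2, …).
For term 6, n = 6, so the run lengths are 16, 11, 8.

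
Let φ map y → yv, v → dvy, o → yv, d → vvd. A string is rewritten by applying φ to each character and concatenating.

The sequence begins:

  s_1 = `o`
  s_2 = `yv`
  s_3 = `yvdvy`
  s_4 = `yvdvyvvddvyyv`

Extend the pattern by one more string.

yvdvyvvddvyyvdvydvyvvdvvddvyyvyvdvy

φ(yvdvyvvddvyyv) expands symbol-by-symbol to yv dvy vvd dvy yv dvy dvy vvd vvd dvy yv yv dvy; joining the 13 pieces gives the next term.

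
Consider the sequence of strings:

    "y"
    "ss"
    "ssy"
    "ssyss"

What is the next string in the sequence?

Each term (from the third on) is the previous term followed by the one before it: term 3 = ss·y = ssy.
The next term joins ssyss and ssy.

ssyssssy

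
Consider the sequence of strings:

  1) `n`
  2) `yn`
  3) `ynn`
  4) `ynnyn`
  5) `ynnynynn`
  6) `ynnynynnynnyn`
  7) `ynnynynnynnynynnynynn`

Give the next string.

ynnynynnynnynynnynynnynnynynnynnyn

Each term (from the third on) is the previous term followed by the one before it: term 3 = yn·n = ynn.
The next term joins ynnynynnynnynynnynynn and ynnynynnynnyn.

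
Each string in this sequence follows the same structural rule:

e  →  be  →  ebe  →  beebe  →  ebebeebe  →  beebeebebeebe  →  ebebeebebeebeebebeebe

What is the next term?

From term 3 onward, concatenate the second-to-last term with the last: e·be = ebe, be·ebe = beebe, …
Continuing: beebeebebeebe · ebebeebebeebeebebeebe gives term 8.

beebeebebeebeebebeebebeebeebebeebe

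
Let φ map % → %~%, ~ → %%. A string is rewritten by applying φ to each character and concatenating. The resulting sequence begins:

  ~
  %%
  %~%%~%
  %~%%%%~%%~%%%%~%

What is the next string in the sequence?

Rewriting the 16 symbols of %~%%%%~%%~%%%%~% one by one yields %~% %% %~% %~% %~% %~% %% %~% %~% %% %~% %~% %~% %~% %% %~%; concatenated:

%~%%%%~%%~%%~%%~%%%%~%%~%%%%~%%~%%~%%~%%%%~%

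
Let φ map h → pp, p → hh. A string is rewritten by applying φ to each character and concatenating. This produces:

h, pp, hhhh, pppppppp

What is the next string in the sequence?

Rewriting each symbol of pppppppp: p→hh, p→hh, p→hh, p→hh, p→hh, p→hh, p→hh, p→hh, which concatenates to hh hh hh hh hh hh hh hh.

hhhhhhhhhhhhhhhh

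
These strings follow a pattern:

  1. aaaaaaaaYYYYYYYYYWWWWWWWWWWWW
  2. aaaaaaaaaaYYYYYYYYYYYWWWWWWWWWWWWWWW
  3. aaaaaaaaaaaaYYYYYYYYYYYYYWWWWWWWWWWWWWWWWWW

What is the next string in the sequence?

Term n consists of 2n+2 a's, followed by 2n+3 Y's, followed by 3n+3 W's, where the shown terms are n = 3, 4, 5.
Setting n = 6 gives 14, 15, 21 characters in each block.

aaaaaaaaaaaaaaYYYYYYYYYYYYYYYWWWWWWWWWWWWWWWWWWWWW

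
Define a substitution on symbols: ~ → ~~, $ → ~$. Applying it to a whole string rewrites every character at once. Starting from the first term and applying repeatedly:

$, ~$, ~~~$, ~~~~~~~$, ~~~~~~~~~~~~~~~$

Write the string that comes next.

Rewriting the 16 symbols of ~~~~~~~~~~~~~~~$ one by one yields ~~ ~~ ~~ ~~ ~~ ~~ ~~ ~~ ~~ ~~ ~~ ~~ ~~ ~~ ~~ ~$; concatenated:

~~~~~~~~~~~~~~~~~~~~~~~~~~~~~~~$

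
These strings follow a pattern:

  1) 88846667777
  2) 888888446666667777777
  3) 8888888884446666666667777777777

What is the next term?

88888888888844446666666666667777777777777

Term n consists of 3n 8's, followed by n 4's, followed by 3n 6's, followed by 3n+1 7's (n = 1, 2, …).
At n = 4 the blocks have lengths 12, 4, 12, 13.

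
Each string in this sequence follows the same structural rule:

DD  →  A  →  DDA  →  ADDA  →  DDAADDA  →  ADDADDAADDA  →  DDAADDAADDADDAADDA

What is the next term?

ADDADDAADDADDAADDAADDADDAADDA

From term 3 onward, concatenate the second-to-last term with the last: DD·A = DDA, A·DDA = ADDA, …
So term 8 is ADDADDAADDA·DDAADDAADDADDAADDA.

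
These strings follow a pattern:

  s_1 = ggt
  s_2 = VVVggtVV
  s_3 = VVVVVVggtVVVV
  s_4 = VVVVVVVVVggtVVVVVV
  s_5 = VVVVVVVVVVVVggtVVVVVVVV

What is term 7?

VVVVVVVVVVVVVVVVVVggtVVVVVVVVVVVV

s(k+1) = VVV·s(k)·VV, so each term gains VVV as a prefix and VV as a suffix.
From VVVVVVVVVVVVggtVVVVVVVV, 2 further steps: VVVVVVVVVVVVggtVVVVVVVV → VVVVVVVVVVVVVVVggtVVVVVVVVVV → (answer).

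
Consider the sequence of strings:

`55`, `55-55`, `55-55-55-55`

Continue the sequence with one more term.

Each string is two copies of the previous one joined by '-'.
So the next term is two copies of 55-55-55-55 with '-' between the halves.

55-55-55-55-55-55-55-55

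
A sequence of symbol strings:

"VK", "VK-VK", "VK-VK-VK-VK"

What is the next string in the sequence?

VK-VK-VK-VK-VK-VK-VK-VK

s(k+1) = s(k)·-·s(k) — each term doubles the last with '-' between the halves.
One more doubling of VK-VK-VK-VK gives the answer.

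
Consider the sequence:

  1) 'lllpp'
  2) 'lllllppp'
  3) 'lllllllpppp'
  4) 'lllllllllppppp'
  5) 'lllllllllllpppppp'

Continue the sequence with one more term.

Each string has the form l^{2n+1} p^{n+1} (n = 1, 2, …).
For the next term, n = 6, so the run lengths are 13, 7.

lllllllllllllppppppp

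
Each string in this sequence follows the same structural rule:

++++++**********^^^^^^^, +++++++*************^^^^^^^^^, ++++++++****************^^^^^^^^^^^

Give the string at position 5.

Each string has the form +^{n+3} *^{3n+1} ^^{2n+1}, where the shown terms are n = 3, 4, 5.
At n = 7 the blocks have lengths 10, 22, 15.

++++++++++**********************^^^^^^^^^^^^^^^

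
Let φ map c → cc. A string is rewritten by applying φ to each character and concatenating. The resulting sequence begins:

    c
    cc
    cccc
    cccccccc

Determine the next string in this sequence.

cccccccccccccccc

Expanding cccccccc: c→cc, c→cc, c→cc, c→cc, c→cc, c→cc, c→cc, c→cc. Concatenated: cc cc cc cc cc cc cc cc.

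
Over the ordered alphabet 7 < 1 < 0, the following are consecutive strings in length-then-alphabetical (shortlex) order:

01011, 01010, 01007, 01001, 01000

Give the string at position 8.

Continuing the enumeration 3 steps past 01000: 01000 → 00777 → 00771 → (answer).

00770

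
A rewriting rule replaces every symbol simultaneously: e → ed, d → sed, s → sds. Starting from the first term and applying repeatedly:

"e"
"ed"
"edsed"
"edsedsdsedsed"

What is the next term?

edsedsdsedsedsdssedsdsedsedsdsedsed

φ(edsedsdsedsed) expands symbol-by-symbol to ed sed sds ed sed sds sed sds ed sed sds ed sed; joining the 13 pieces gives the next term.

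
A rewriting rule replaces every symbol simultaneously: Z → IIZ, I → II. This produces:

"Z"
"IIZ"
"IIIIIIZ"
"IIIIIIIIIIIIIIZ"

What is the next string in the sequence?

Replace each of the 15 characters of IIIIIIIIIIIIIIZ in place — II II II II II II II II II II II II II II IIZ — and concatenate.

IIIIIIIIIIIIIIIIIIIIIIIIIIIIIIZ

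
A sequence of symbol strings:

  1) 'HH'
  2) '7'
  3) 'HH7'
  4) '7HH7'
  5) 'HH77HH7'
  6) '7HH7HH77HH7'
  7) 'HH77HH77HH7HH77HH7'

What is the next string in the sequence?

From term 3 onward, concatenate the second-to-last term with the last: HH·7 = HH7, 7·HH7 = 7HH7, …
Continuing: 7HH7HH77HH7 · HH77HH77HH7HH77HH7 gives term 8.

7HH7HH77HH7HH77HH77HH7HH77HH7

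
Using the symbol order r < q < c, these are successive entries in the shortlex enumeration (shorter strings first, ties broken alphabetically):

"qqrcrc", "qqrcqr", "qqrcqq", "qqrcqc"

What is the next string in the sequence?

qqrccr

Treat qqrcqc as a base-3 numeral over the given alphabet and add one, carrying through any trailing c's.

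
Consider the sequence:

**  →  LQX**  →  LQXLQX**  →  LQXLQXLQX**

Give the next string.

LQXLQXLQXLQX**

Each term is the previous one with LQX prepended.
So the next term is LQX·LQXLQXLQX**.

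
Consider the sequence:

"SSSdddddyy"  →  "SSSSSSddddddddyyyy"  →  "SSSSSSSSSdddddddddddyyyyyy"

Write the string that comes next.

SSSSSSSSSSSSddddddddddddddyyyyyyyy

Each string has the form S^{3n} d^{3n+2} y^{2n} (n = 1, 2, …).
Setting n = 4 gives 12, 14, 8 characters in each block.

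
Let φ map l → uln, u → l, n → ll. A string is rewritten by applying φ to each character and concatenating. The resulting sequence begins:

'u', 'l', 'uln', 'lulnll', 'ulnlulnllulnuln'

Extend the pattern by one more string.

lulnllulnlulnllulnulnlulnlllulnll

Applying the rule to each of the 15 symbols of ulnlulnllulnuln gives the pieces l uln ll uln l uln ll uln uln l uln ll l uln ll, which concatenate to the answer.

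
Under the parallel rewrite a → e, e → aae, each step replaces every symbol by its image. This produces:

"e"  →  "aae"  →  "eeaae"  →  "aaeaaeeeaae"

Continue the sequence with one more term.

eeaaeeeaaeaaeaaeeeaae

Rewriting each symbol of aaeaaeeeaae: a→e, a→e, e→aae, a→e, a→e, e→aae, e→aae, e→aae, a→e, a→e, e→aae, which concatenates to e e aae e e aae aae aae e e aae.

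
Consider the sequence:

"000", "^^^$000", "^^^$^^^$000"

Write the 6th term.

^^^$^^^$^^^$^^^$^^^$000

The strings grow by a fixed prefix ^^^$ each time.
From ^^^$^^^$000, 3 further steps: ^^^$^^^$000 → ^^^$^^^$^^^$000 → ^^^$^^^$^^^$^^^$000 → (answer).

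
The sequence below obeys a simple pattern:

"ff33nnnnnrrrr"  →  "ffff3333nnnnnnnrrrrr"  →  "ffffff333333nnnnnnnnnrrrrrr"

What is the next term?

ffffffff33333333nnnnnnnnnnnrrrrrrr

The n-th term is 2n f's then 2n 3's then 2n+3 n's then n+3 r's (n = 1, 2, …).
Setting n = 4 gives 8, 8, 11, 7 characters in each block.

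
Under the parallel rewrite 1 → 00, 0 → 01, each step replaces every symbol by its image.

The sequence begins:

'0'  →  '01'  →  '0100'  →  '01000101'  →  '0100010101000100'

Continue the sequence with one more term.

Applying the rule to each of the 16 symbols of 0100010101000100 gives the pieces 01 00 01 01 01 00 01 00 01 00 01 01 01 00 01 01, which concatenate to the answer.

01000101010001000100010101000101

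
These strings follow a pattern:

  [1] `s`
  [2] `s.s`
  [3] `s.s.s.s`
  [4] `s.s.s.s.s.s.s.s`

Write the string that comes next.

Each string is two copies of the previous one joined by '.'.
Doubling s.s.s.s.s.s.s.s with '.' between the halves:

s.s.s.s.s.s.s.s.s.s.s.s.s.s.s.s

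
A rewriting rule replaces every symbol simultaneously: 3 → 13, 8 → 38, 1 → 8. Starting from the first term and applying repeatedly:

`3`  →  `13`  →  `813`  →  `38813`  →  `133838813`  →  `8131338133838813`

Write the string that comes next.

3881381313388131338133838813

Applying the rule to each of the 16 symbols of 8131338133838813 gives the pieces 38 8 13 8 13 13 38 8 13 13 38 13 38 38 8 13, which concatenate to the answer.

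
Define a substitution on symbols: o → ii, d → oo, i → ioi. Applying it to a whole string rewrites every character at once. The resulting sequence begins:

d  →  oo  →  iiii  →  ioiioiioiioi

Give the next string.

Expanding ioiioiioiioi: i→ioi, o→ii, i→ioi, i→ioi, o→ii, i→ioi, i→ioi, o→ii, i→ioi, i→ioi, o→ii, i→ioi. Concatenated: ioi ii ioi ioi ii ioi ioi ii ioi ioi ii ioi.

ioiiiioiioiiiioiioiiiioiioiiiioi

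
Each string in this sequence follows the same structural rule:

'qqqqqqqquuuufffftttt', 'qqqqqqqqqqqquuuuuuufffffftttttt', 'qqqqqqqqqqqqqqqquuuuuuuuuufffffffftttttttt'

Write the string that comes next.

qqqqqqqqqqqqqqqqqqqquuuuuuuuuuuuufffffffffftttttttttt

Term n consists of 4n q's, followed by 3n-2 u's, followed by 2n f's, followed by 2n t's, where the shown terms are n = 2, 3, 4.
At n = 5 the blocks have lengths 20, 13, 10, 10.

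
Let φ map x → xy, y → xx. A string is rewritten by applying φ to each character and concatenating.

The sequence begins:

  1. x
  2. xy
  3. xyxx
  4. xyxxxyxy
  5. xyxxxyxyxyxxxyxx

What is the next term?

Rewriting the 16 symbols of xyxxxyxyxyxxxyxx one by one yields xy xx xy xy xy xx xy xx xy xx xy xy xy xx xy xy; concatenated:

xyxxxyxyxyxxxyxxxyxxxyxyxyxxxyxy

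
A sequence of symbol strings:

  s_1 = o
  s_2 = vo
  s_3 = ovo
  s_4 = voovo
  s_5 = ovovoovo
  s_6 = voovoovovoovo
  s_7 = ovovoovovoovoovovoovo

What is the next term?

voovoovovoovoovovoovovoovoovovoovo

This is a Fibonacci-style word recurrence s(k) = s(k−2)·s(k−1): e.g. o·vo = ovo.
The next term joins voovoovovoovo and ovovoovovoovoovovoovo.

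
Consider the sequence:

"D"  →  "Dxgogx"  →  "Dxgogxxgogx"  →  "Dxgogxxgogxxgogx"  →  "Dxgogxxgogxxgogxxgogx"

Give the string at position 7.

Dxgogxxgogxxgogxxgogxxgogxxgogx

Every step adds xgogx to the end: s(k+1) = s(k)·xgogx.
From Dxgogxxgogxxgogxxgogx, 2 further steps: Dxgogxxgogxxgogxxgogx → Dxgogxxgogxxgogxxgogxxgogx → (answer).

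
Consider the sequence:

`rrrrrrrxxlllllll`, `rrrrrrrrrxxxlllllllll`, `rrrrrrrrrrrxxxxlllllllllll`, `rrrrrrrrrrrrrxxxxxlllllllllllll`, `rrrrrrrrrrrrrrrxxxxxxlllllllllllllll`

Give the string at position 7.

rrrrrrrrrrrrrrrrrrrxxxxxxxxlllllllllllllllllll

The n-th term is 2n+3 r's then n x's then 2n+3 l's, where the shown terms are n = 2, 3, 4, 5, 6.
At n = 8 the blocks have lengths 19, 8, 19.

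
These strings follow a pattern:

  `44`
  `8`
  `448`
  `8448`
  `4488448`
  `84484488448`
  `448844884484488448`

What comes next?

Each term (from the third on) is the two preceding terms concatenated in order: term 3 = 44·8 = 448.
The next term joins 84484488448 and 448844884484488448.

84484488448448844884484488448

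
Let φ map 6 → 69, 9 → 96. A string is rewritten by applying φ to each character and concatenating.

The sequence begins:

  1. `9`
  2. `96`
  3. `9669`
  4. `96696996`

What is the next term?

Expanding 96696996: 9→96, 6→69, 6→69, 9→96, 6→69, 9→96, 9→96, 6→69. Concatenated: 96 69 69 96 69 96 96 69.

9669699669969669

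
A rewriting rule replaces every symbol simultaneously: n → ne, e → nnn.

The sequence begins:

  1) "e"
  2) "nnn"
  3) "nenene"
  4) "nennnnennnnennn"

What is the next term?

nennnnenenenennnnenenenennnnenene

Replace each of the 15 characters of nennnnennnnennn in place — ne nnn ne ne ne ne nnn ne ne ne ne nnn ne ne ne — and concatenate.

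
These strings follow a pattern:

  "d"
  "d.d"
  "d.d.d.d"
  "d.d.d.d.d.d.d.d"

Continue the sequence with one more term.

s(k+1) = s(k)·.·s(k) — each term doubles the last with '.' between the halves.
Doubling d.d.d.d.d.d.d.d with '.' between the halves:

d.d.d.d.d.d.d.d.d.d.d.d.d.d.d.d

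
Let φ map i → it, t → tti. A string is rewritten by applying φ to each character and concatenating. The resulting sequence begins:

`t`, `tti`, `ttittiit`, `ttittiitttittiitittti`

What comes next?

ttittiitttittiititttittittiitttittiititttiitttittittiit

Replace each of the 21 characters of ttittiitttittiitittti in place — tti tti it tti tti it it tti tti tti it tti tti it it tti it tti tti tti it — and concatenate.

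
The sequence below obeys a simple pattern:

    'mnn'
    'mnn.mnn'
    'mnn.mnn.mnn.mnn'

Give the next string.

mnn.mnn.mnn.mnn.mnn.mnn.mnn.mnn

Each string is two copies of the previous one joined by '.'.
One more doubling of mnn.mnn.mnn.mnn gives the answer.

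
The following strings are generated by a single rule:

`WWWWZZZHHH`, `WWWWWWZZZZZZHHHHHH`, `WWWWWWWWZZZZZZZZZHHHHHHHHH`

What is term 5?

The n-th term is 2n+2 W's then 3n Z's then 3n H's (n = 1, 2, …).
At n = 5 the blocks have lengths 12, 15, 15.

WWWWWWWWWWWWZZZZZZZZZZZZZZZHHHHHHHHHHHHHHH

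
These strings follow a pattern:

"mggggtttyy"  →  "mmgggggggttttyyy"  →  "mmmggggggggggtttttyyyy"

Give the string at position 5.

Each string has the form m^{n} g^{3n+1} t^{n+2} y^{n+1} (n = 1, 2, …).
For term 5, n = 5, so the run lengths are 5, 16, 7, 6.

mmmmmggggggggggggggggtttttttyyyyyy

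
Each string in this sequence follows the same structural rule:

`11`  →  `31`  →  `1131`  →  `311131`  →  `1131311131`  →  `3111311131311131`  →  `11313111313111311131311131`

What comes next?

311131113131113111313111313111311131311131

This is a Fibonacci-style word recurrence s(k) = s(k−2)·s(k−1): e.g. 11·31 = 1131.
So term 8 is 3111311131311131·11313111313111311131311131.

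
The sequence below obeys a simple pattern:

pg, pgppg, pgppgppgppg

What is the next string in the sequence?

Every step duplicates the string with 'p' between the halves.
Doubling pgppgppgppg with 'p' between the halves:

pgppgppgppgppgppgppgppg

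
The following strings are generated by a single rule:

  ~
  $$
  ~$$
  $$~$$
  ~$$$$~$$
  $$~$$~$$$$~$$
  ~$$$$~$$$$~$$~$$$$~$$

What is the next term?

$$~$$~$$$$~$$~$$$$~$$$$~$$~$$$$~$$

This is a Fibonacci-style word recurrence s(k) = s(k−2)·s(k−1): e.g. ~·$$ = ~$$.
Continuing: $$~$$~$$$$~$$ · ~$$$$~$$$$~$$~$$$$~$$ gives term 8.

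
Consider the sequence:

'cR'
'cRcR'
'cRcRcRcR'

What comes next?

Every step duplicates the string.
One more doubling of cRcRcRcR gives the answer.

cRcRcRcRcRcRcRcR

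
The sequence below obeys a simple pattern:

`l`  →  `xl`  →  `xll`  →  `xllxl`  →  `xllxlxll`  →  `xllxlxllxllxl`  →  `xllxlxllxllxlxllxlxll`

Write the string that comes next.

xllxlxllxllxlxllxlxllxllxlxllxllxl

Each term (from the third on) is the previous term followed by the one before it: term 3 = xl·l = xll.
So term 8 is xllxlxllxllxlxllxlxll·xllxlxllxllxl.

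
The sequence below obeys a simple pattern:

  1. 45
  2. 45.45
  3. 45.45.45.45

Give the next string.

Each string is two copies of the previous one joined by '.'.
Doubling 45.45.45.45 with '.' between the halves:

45.45.45.45.45.45.45.45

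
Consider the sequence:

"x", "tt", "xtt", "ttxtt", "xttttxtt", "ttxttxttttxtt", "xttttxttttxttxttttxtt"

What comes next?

ttxttxttttxttxttttxttttxttxttttxtt

From term 3 onward, concatenate the second-to-last term with the last: x·tt = xtt, tt·xtt = ttxtt, …
The next term joins ttxttxttttxtt and xttttxttttxttxttttxtt.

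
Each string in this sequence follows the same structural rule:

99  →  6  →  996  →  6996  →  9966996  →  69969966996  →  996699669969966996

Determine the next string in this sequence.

From term 3 onward, concatenate the second-to-last term with the last: 99·6 = 996, 6·996 = 6996, …
The next term joins 69969966996 and 996699669969966996.

69969966996996699669969966996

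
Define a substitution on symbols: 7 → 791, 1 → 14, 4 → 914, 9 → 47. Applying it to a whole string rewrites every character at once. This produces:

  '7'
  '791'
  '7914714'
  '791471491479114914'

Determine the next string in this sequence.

Applying the rule to each of the 18 symbols of 791471491479114914 gives the pieces 791 47 14 914 791 14 914 47 14 914 791 47 14 14 914 47 14 914, which concatenate to the answer.

79147149147911491447149147914714149144714914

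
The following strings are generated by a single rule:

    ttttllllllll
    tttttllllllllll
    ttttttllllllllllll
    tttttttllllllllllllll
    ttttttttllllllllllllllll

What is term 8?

tttttttttttllllllllllllllllllllll

Term n consists of n+1 t's, followed by 2n+2 l's, where the shown terms are n = 3, 4, 5, 6, 7.
Setting n = 10 gives 11, 22 characters in each block.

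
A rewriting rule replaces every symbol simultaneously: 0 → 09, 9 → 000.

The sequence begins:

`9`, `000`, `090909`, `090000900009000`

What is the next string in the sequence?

Replace each of the 15 characters of 090000900009000 in place — 09 000 09 09 09 09 000 09 09 09 09 000 09 09 09 — and concatenate.

090000909090900009090909000090909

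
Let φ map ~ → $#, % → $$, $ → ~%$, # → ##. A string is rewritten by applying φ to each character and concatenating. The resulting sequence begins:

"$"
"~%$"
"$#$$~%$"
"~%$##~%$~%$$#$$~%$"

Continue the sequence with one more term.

Applying the rule to each of the 18 symbols of ~%$##~%$~%$$#$$~%$ gives the pieces $# $$ ~%$ ## ## $# $$ ~%$ $# $$ ~%$ ~%$ ## ~%$ ~%$ $# $$ ~%$, which concatenate to the answer.

$#$$~%$####$#$$~%$$#$$~%$~%$##~%$~%$$#$$~%$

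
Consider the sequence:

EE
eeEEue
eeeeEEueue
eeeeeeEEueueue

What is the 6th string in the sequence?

Every step adds ee to the front and ue to the end of the previous string.
From eeeeeeEEueueue, 2 further steps: eeeeeeEEueueue → eeeeeeeeEEueueueue → (answer).

eeeeeeeeeeEEueueueueue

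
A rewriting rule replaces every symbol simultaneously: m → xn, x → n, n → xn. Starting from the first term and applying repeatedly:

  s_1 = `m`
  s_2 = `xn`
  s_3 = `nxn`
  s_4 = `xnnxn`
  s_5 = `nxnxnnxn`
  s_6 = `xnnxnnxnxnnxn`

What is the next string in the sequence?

Replace each of the 13 characters of xnnxnnxnxnnxn in place — n xn xn n xn xn n xn n xn xn n xn — and concatenate.

nxnxnnxnxnnxnnxnxnnxn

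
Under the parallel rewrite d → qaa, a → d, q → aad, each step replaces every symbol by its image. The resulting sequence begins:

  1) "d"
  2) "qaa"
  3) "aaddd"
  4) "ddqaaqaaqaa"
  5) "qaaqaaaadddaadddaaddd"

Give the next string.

aadddaadddddqaaqaaqaaddqaaqaaqaaddqaaqaaqaa

Applying the rule to each of the 21 symbols of qaaqaaaadddaadddaaddd gives the pieces aad d d aad d d d d qaa qaa qaa d d qaa qaa qaa d d qaa qaa qaa, which concatenate to the answer.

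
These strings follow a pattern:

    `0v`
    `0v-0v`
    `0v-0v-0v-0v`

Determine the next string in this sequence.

s(k+1) = s(k)·-·s(k) — each term doubles the last with '-' between the halves.
Doubling 0v-0v-0v-0v with '-' between the halves:

0v-0v-0v-0v-0v-0v-0v-0v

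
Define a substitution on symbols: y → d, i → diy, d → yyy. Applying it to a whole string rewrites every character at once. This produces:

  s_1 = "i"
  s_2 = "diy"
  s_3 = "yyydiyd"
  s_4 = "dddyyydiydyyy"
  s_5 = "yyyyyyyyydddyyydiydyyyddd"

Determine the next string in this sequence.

φ(yyyyyyyyydddyyydiydyyyddd) expands symbol-by-symbol to d d d d d d d d d yyy yyy yyy d d d yyy diy d yyy d d d yyy yyy yyy; joining the 25 pieces gives the next term.

dddddddddyyyyyyyyydddyyydiydyyydddyyyyyyyyy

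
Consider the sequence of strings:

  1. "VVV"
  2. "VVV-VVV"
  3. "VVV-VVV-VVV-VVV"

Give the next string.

Each string is two copies of the previous one joined by '-'.
So the next term is two copies of VVV-VVV-VVV-VVV with '-' between the halves.

VVV-VVV-VVV-VVV-VVV-VVV-VVV-VVV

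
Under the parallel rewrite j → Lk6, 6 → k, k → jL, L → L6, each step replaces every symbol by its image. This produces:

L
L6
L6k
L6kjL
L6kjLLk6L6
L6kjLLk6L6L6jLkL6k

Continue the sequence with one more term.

L6kjLLk6L6L6jLkL6kL6kLk6L6jLL6kjL

Applying the rule to each of the 18 symbols of L6kjLLk6L6L6jLkL6k gives the pieces L6 k jL Lk6 L6 L6 jL k L6 k L6 k Lk6 L6 jL L6 k jL, which concatenate to the answer.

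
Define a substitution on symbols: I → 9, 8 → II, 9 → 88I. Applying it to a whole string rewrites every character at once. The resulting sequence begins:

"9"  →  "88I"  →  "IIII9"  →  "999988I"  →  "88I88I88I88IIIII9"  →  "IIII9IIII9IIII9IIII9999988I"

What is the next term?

φ(IIII9IIII9IIII9IIII9999988I) expands symbol-by-symbol to 9 9 9 9 88I 9 9 9 9 88I 9 9 9 9 88I 9 9 9 9 88I 88I 88I 88I 88I II II 9; joining the 27 pieces gives the next term.

999988I999988I999988I999988I88I88I88I88IIIII9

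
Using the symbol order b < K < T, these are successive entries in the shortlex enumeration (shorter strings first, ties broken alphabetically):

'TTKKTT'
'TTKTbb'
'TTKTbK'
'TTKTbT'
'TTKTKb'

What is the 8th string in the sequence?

TTKTTb

Stepping forward 3 times from TTKTKb: TTKTKb → TTKTKK → TTKTKT, then the target.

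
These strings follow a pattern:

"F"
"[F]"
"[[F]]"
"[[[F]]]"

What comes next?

Every step adds [ to the front and ] to the end of the previous string.
One more step from [[[F]]] gives the answer.

[[[[F]]]]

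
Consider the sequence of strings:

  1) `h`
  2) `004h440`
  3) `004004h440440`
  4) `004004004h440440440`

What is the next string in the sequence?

s(k+1) = 004·s(k)·440, so each term gains 004 as a prefix and 440 as a suffix.
Applying this once more to 004004004h440440440:

004004004004h440440440440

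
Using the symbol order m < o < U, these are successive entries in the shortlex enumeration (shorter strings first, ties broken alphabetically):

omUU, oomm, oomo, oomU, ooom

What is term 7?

oooU

Advancing 2 positions from ooom through ooom → oooo reaches term 7.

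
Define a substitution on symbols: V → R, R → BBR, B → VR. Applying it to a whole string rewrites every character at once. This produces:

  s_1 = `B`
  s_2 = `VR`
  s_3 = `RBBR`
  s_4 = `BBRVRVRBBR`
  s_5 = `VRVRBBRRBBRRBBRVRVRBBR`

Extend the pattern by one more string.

Rewriting the 22 symbols of VRVRBBRRBBRRBBRVRVRBBR one by one yields R BBR R BBR VR VR BBR BBR VR VR BBR BBR VR VR BBR R BBR R BBR VR VR BBR; concatenated:

RBBRRBBRVRVRBBRBBRVRVRBBRBBRVRVRBBRRBBRRBBRVRVRBBR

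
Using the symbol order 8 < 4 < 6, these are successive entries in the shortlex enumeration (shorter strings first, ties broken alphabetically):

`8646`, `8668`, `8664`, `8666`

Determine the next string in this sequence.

Treat 8666 as a base-3 numeral over the given alphabet and add one, carrying through any trailing 6's.

4888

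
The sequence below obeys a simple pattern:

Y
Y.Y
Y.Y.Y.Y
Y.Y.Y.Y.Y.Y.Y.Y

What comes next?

Every step duplicates the string with '.' between the halves.
So the next term is two copies of Y.Y.Y.Y.Y.Y.Y.Y with '.' between the halves.

Y.Y.Y.Y.Y.Y.Y.Y.Y.Y.Y.Y.Y.Y.Y.Y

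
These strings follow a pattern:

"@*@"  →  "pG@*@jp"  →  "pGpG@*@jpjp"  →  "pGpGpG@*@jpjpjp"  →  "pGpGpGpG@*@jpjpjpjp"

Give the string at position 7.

Every step adds pG to the front and jp to the end of the previous string.
From pGpGpGpG@*@jpjpjpjp, 2 further steps: pGpGpGpG@*@jpjpjpjp → pGpGpGpGpG@*@jpjpjpjpjp → (answer).

pGpGpGpGpGpG@*@jpjpjpjpjpjp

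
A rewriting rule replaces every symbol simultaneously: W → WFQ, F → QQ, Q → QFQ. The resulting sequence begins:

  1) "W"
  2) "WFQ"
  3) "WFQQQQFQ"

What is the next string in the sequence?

WFQQQQFQQFQQFQQFQQQQFQ

Expanding WFQQQQFQ: W→WFQ, F→QQ, Q→QFQ, Q→QFQ, Q→QFQ, Q→QFQ, F→QQ, Q→QFQ. Concatenated: WFQ QQ QFQ QFQ QFQ QFQ QQ QFQ.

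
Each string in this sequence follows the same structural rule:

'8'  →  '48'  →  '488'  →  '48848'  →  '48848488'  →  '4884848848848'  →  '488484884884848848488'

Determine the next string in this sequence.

4884848848848488484884884848848848

This is a Fibonacci-style word recurrence s(k) = s(k−1)·s(k−2): e.g. 48·8 = 488.
Continuing: 488484884884848848488 · 4884848848848 gives term 8.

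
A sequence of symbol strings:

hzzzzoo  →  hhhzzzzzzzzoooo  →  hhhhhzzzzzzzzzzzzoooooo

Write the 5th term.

hhhhhhhhhzzzzzzzzzzzzzzzzzzzzoooooooooo

Term n consists of 2n-1 h's, followed by 4n z's, followed by 2n o's (n = 1, 2, …).
Setting n = 5 gives 9, 20, 10 characters in each block.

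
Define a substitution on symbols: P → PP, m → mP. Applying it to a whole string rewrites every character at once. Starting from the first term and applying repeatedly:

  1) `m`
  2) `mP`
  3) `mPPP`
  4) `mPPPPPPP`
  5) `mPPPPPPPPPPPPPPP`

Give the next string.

Rewriting the 16 symbols of mPPPPPPPPPPPPPPP one by one yields mP PP PP PP PP PP PP PP PP PP PP PP PP PP PP PP; concatenated:

mPPPPPPPPPPPPPPPPPPPPPPPPPPPPPPP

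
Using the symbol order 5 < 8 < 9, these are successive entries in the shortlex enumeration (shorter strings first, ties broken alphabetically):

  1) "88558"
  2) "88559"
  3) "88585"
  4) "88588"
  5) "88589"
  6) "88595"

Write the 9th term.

Continuing the enumeration 3 steps past 88595: 88595 → 88598 → 88599 → (answer).

88855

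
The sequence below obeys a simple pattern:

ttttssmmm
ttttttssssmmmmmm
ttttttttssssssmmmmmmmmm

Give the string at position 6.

Each string has the form t^{2n+2} s^{2n} m^{3n} (n = 1, 2, …).
At n = 6 the blocks have lengths 14, 12, 18.

ttttttttttttttssssssssssssmmmmmmmmmmmmmmmmmm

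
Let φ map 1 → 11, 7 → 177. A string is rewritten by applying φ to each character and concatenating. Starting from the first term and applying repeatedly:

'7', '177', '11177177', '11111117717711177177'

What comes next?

Applying the rule to each of the 20 symbols of 11111117717711177177 gives the pieces 11 11 11 11 11 11 11 177 177 11 177 177 11 11 11 177 177 11 177 177, which concatenate to the answer.

111111111111111771771117717711111117717711177177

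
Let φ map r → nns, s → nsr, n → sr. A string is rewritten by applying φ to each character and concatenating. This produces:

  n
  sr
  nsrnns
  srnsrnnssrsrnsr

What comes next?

φ(srnsrnnssrsrnsr) expands symbol-by-symbol to nsr nns sr nsr nns sr sr nsr nsr nns nsr nns sr nsr nns; joining the 15 pieces gives the next term.

nsrnnssrnsrnnssrsrnsrnsrnnsnsrnnssrnsrnns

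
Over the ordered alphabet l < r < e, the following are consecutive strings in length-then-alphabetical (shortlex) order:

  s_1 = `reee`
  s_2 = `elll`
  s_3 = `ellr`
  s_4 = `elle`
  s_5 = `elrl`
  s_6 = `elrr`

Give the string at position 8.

Continuing the enumeration 2 steps past elrr: elrr → elre → (answer).

elel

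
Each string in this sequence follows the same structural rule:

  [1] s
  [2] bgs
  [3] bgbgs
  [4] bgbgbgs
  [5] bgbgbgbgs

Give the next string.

bgbgbgbgbgs

Every step adds bg at the front: s(k+1) = bg·s(k).
So the next term is bg·bgbgbgbgs.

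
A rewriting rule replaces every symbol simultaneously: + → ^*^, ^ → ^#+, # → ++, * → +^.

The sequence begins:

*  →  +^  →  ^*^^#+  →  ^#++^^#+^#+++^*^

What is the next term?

φ(^#++^^#+^#+++^*^) expands symbol-by-symbol to ^#+ ++ ^*^ ^*^ ^#+ ^#+ ++ ^*^ ^#+ ++ ^*^ ^*^ ^*^ ^#+ +^ ^#+; joining the 16 pieces gives the next term.

^#+++^*^^*^^#+^#+++^*^^#+++^*^^*^^*^^#++^^#+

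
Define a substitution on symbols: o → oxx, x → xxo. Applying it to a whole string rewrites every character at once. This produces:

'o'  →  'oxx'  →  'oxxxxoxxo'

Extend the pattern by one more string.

oxxxxoxxoxxoxxooxxxxoxxooxx

Expanding oxxxxoxxo: o→oxx, x→xxo, x→xxo, x→xxo, x→xxo, o→oxx, x→xxo, x→xxo, o→oxx. Concatenated: oxx xxo xxo xxo xxo oxx xxo xxo oxx.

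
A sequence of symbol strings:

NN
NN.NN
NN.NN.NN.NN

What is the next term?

Every step duplicates the string with '.' between the halves.
Doubling NN.NN.NN.NN with '.' between the halves:

NN.NN.NN.NN.NN.NN.NN.NN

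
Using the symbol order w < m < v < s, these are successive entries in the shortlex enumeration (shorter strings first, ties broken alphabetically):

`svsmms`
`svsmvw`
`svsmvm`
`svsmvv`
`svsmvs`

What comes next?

svsmsw

Treat svsmvs as a base-4 numeral over the given alphabet and add one, carrying through any trailing s's.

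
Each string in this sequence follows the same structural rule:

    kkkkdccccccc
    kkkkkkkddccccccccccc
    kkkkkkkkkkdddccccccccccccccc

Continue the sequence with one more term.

Reading off run lengths: k runs 4, 7, 10; d runs 1, 2, 3; c runs 7, 11, 15 — each is linear in n (n = 1, 2, …).
At n = 4 the blocks have lengths 13, 4, 19.

kkkkkkkkkkkkkddddccccccccccccccccccc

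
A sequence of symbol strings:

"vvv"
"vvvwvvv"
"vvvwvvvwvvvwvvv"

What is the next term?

s(k+1) = s(k)·w·s(k) — each term doubles the last with 'w' between the halves.
So the next term is two copies of vvvwvvvwvvvwvvv with 'w' between the halves.

vvvwvvvwvvvwvvvwvvvwvvvwvvvwvvv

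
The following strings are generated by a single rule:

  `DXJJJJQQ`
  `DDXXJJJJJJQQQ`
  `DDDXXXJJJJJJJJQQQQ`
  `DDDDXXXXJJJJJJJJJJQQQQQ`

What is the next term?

Reading off run lengths: D runs 1, 2, 3, 4; X runs 1, 2, 3, 4; J runs 4, 6, 8, 10; Q runs 2, 3, 4, 5 — each is linear in n (n = 1, 2, …).
At n = 5 the blocks have lengths 5, 5, 12, 6.

DDDDDXXXXXJJJJJJJJJJJJQQQQQQ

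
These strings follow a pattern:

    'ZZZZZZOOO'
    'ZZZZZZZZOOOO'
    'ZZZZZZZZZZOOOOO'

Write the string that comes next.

ZZZZZZZZZZZZOOOOOO

The n-th term is 2n Z's then n O's, where the shown terms are n = 3, 4, 5.
At n = 6 the blocks have lengths 12, 6.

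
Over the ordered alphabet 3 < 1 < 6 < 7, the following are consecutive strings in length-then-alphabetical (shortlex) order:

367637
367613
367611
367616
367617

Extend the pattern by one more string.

367663

The successor of 367617 increments the rightmost position that isn't already 7 and resets every position after it to 3.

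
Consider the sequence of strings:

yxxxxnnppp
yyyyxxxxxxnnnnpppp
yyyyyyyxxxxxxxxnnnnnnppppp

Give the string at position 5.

Reading off run lengths: y runs 1, 4, 7; x runs 4, 6, 8; n runs 2, 4, 6; p runs 3, 4, 5 — each is linear in n (n = 1, 2, …).
For term 5, n = 5, so the run lengths are 13, 12, 10, 7.

yyyyyyyyyyyyyxxxxxxxxxxxxnnnnnnnnnnppppppp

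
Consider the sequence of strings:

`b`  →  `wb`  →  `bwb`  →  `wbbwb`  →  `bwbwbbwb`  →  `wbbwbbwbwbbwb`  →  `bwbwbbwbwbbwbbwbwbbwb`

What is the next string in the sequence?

Each term (from the third on) is the two preceding terms concatenated in order: term 3 = b·wb = bwb.
The next term joins wbbwbbwbwbbwb and bwbwbbwbwbbwbbwbwbbwb.

wbbwbbwbwbbwbbwbwbbwbwbbwbbwbwbbwb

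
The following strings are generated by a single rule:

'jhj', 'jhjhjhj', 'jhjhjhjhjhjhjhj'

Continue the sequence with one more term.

jhjhjhjhjhjhjhjhjhjhjhjhjhjhjhj

Every step duplicates the string with 'h' between the halves.
So the next term is two copies of jhjhjhjhjhjhjhj with 'h' between the halves.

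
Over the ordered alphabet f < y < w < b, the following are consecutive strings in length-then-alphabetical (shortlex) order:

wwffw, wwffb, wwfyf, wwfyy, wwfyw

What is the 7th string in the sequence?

wwfwf

Stepping forward 2 times from wwfyw: wwfyw → wwfyb, then the target.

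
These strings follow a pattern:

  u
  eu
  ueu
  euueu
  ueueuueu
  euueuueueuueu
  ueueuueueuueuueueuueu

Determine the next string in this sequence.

euueuueueuueuueueuueueuueuueueuueu

Each term (from the third on) is the two preceding terms concatenated in order: term 3 = u·eu = ueu.
Continuing: euueuueueuueu · ueueuueueuueuueueuueu gives term 8.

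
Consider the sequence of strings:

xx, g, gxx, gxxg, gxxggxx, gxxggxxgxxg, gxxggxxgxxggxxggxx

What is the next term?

gxxggxxgxxggxxggxxgxxggxxgxxg

From term 3 onward, concatenate the last term with the second-to-last: g·xx = gxx, gxx·g = gxxg, …
So term 8 is gxxggxxgxxggxxggxx·gxxggxxgxxg.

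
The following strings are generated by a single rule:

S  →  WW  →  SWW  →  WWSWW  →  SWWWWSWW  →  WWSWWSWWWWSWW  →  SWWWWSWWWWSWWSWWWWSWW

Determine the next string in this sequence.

WWSWWSWWWWSWWSWWWWSWWWWSWWSWWWWSWW

From term 3 onward, concatenate the second-to-last term with the last: S·WW = SWW, WW·SWW = WWSWW, …
Continuing: WWSWWSWWWWSWW · SWWWWSWWWWSWWSWWWWSWW gives term 8.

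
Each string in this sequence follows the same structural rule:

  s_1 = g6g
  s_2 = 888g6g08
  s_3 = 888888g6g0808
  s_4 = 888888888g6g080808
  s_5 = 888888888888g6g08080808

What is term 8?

Each term wraps the previous one in 888 on the left and 08 on the right.
From 888888888888g6g08080808, 3 further steps: 888888888888g6g08080808 → 888888888888888g6g0808080808 → 888888888888888888g6g080808080808 → (answer).

888888888888888888888g6g08080808080808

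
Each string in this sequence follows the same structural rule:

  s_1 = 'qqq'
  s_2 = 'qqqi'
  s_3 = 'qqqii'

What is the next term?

Each term is the previous one with i appended.
Applying this once more to qqqii:

qqqiii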